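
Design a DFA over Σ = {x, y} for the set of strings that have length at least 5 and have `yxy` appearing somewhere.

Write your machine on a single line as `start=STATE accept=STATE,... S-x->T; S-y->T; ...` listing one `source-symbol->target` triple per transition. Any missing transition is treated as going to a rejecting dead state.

Handle the two conditions separately and then intersect. One (7 states) tracks the input length, saturating at 6; the other (4 states) tracks whether and how much of `yxy` has been seen. Each combined state is a pair, one component from each; accept when both components accept. Equivalent product states are then merged.
12 states suffice.
          x    y  
>  q0     q1   q2 
   q1     q3   q4 
   q2     q5   q4 
   q3     q3   q6 
   q4     q7   q6 
   q5     q3   q8 
   q6     q9   q6 
   q7     q3  q10 
   q8    q10  q10 
   q9     q3  q11 
   q10   q11  q11 
 * q11   q11  q11 
(> = start, * = accepting)

start=q0; accept=q11; q0-x->q1; q0-y->q2; q1-x->q3; q1-y->q4; q2-x->q5; q2-y->q4; q3-x->q3; q3-y->q6; q4-x->q7; q4-y->q6; q5-x->q3; q5-y->q8; q6-x->q9; q6-y->q6; q7-x->q3; q7-y->q10; q8-x->q10; q8-y->q10; q9-x->q3; q9-y->q11; q10-x->q11; q10-y->q11; q11-x->q11; q11-y->q11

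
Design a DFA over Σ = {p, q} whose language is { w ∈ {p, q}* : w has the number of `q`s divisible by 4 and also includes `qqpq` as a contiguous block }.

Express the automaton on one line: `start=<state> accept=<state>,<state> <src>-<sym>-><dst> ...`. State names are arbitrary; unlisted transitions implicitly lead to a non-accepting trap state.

Handle the two conditions separately and then intersect. One (4 states) tracks the count of `q`s modulo 4; the other (5 states) tracks whether and how much of `qqpq` has been seen. Each combined state is a pair, one component from each; accept when both components accept.
A 20-state machine:
          p    q  
>  s0     s0   s1 
   s1     s2   s3 
   s2     s2   s4 
   s3     s5   s6 
   s4     s7   s6 
   s5     s7   s8 
   s6     s9  s10 
   s7     s7  s11 
   s8     s8  s12 
   s9    s13  s12 
   s10   s14  s15 
   s11   s13  s10 
 * s12   s12  s16 
   s13   s13  s17 
   s14    s0  s16 
   s15   s18   s3 
   s16   s16  s19 
   s17    s0  s15 
   s18    s2  s19 
   s19   s19   s8 
(> = start, * = accepting)

start=s0 accept=s12 s0-p->s0 s0-q->s1 s1-p->s2 s1-q->s3 s2-p->s2 s2-q->s4 s3-p->s5 s3-q->s6 s4-p->s7 s4-q->s6 s5-p->s7 s5-q->s8 s6-p->s9 s6-q->s10 s7-p->s7 s7-q->s11 s8-p->s8 s8-q->s12 s9-p->s13 s9-q->s12 s10-p->s14 s10-q->s15 s11-p->s13 s11-q->s10 s12-p->s12 s12-q->s16 s13-p->s13 s13-q->s17 s14-p->s0 s14-q->s16 s15-p->s18 s15-q->s3 s16-p->s16 s16-q->s19 s17-p->s0 s17-q->s15 s18-p->s2 s18-q->s19 s19-p->s19 s19-q->s8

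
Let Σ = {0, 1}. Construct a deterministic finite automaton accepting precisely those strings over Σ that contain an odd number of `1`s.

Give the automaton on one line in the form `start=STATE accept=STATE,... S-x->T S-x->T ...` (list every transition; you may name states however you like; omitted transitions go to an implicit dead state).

start=q0 accept=q1 q0-0->q0 q0-1->q1 q1-0->q1 q1-1->q0

The only thing that matters is how many `1`s have appeared, reduced mod 2. Use one state per residue: q0 for 0, …, q1 for 1. Reading `1` moves to the next residue; anything else stays put. q1 is accepting.
2 states suffice.
        0   1  
>  q0   q0  q1 
 * q1   q1  q0 
(> = start, * = accepting)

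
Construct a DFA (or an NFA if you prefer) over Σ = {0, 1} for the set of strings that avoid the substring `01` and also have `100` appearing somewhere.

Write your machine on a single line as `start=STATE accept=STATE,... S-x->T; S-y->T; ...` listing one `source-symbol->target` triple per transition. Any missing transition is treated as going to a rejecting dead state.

start=q0; accept=q4; q0-0->q1; q0-1->q2; q1-0->q1; q1-1->q1; q2-0->q3; q2-1->q2; q3-0->q4; q3-1->q1; q4-0->q4; q4-1->q1

Handle the two conditions separately and then intersect. The first has 3 states tracking partial matches of the forbidden pattern `01`; the second has 4 states tracking whether and how much of `100` has been seen. A product state is a pair (one from each), accepting exactly when both do. Equivalent product states are then merged.
With 5 states:
        0   1  
>  q0   q1  q2 
   q1   q1  q1 
   q2   q3  q2 
   q3   q4  q1 
 * q4   q4  q1 
(> = start, * = accepting)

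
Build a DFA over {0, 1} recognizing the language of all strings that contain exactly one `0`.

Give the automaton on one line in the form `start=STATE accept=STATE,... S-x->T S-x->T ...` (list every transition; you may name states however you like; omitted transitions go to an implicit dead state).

Count `0`s, saturating at 2: state s0 means no `0` yet, s1 means one `0` seen, s2 means more than one. Each `0` increments (capped at s2); other symbols loop. Accept from {s1}.
3 states suffice.
        0   1  
>  s0   s1  s0 
 * s1   s2  s1 
   s2   s2  s2 
(> = start, * = accepting)

start=s0 accept=s1 s0-0->s1 s0-1->s0 s1-0->s2 s1-1->s1 s2-0->s2 s2-1->s2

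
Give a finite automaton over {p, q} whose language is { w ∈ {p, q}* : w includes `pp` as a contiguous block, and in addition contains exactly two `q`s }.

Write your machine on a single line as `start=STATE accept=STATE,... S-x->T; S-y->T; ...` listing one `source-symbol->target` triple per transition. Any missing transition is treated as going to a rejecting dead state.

Run two small machines in parallel and take their product. The first has 3 states tracking whether and how much of `pp` has been seen; the second has 4 states tracking the count of `q`s, saturating at 3. A product state is a pair (one from each), accepting exactly when both do. Equivalent product states are then merged.
With 10 states:
       p  q 
>  A   B  C 
   B   D  C 
   C   E  F 
   D   D  G 
   E   G  F 
   F   H  I 
   G   G  J 
   H   J  I 
   I   I  I 
 * J   J  I 
(> = start, * = accepting)

start=A; accept=J; A-p->B; A-q->C; B-p->D; B-q->C; C-p->E; C-q->F; D-p->D; D-q->G; E-p->G; E-q->F; F-p->H; F-q->I; G-p->G; G-q->J; H-p->J; H-q->I; I-p->I; I-q->I; J-p->J; J-q->I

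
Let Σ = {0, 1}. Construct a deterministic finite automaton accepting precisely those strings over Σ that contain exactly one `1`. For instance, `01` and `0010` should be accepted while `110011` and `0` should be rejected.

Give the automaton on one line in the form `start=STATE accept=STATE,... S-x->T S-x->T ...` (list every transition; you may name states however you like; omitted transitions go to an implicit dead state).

Count `1`s, saturating at 2: state A means no `1` yet, B means one `1` seen, C means more than one. Each `1` increments (capped at C); other symbols loop. Accept from {B}.
       0  1 
>  A   A  B 
 * B   B  C 
   C   C  C 
(> = start, * = accepting)

start=A accept=B A-0->A A-1->B B-0->B B-1->C C-0->C C-1->C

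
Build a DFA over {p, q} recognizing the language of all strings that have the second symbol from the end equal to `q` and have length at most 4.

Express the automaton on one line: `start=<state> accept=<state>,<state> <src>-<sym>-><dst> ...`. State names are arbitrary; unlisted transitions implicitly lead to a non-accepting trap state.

start=S0 accept=S5,S6,S9,S10,S13,S14 S0-p->S1 S0-q->S2 S1-p->S3 S1-q->S4 S2-p->S5 S2-q->S6 S3-p->S7 S3-q->S8 S4-p->S9 S4-q->S10 S5-p->S7 S5-q->S8 S6-p->S9 S6-q->S10 S7-p->S11 S7-q->S12 S8-p->S13 S8-q->S14 S9-p->S11 S9-q->S12 S10-p->S13 S10-q->S14 S11-p->S15 S11-q->S16 S12-p->S17 S12-q->S18 S13-p->S15 S13-q->S16 S14-p->S17 S14-q->S18 S15-p->S15 S15-q->S16 S16-p->S17 S16-q->S18 S17-p->S15 S17-q->S16 S18-p->S17 S18-q->S18

Run two small machines in parallel and take their product. One (7 states) tracks the last 2 symbols read; the other (6 states) tracks the input length, saturating at 5. Each combined state is a pair, one component from each; accept when both components accept.
With 19 states:
          p    q  
>  S0     S1   S2 
   S1     S3   S4 
   S2     S5   S6 
   S3     S7   S8 
   S4     S9  S10 
 * S5     S7   S8 
 * S6     S9  S10 
   S7    S11  S12 
   S8    S13  S14 
 * S9    S11  S12 
 * S10   S13  S14 
   S11   S15  S16 
   S12   S17  S18 
 * S13   S15  S16 
 * S14   S17  S18 
   S15   S15  S16 
   S16   S17  S18 
   S17   S15  S16 
   S18   S17  S18 
(> = start, * = accepting)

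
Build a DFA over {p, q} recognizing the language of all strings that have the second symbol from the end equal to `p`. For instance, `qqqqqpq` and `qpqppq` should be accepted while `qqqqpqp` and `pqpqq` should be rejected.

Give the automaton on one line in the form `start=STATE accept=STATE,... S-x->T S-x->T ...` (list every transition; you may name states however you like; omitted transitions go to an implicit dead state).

Because acceptance depends on a position counted from the end, the machine has to buffer the most recent 2 symbols. Make each state the string of the last up-to-2 symbols read; on input `x` shift the window left and append `x`. Accept when the buffered window has length 2 and begins with `p`.
A 7-state machine:
        p   q  
>  s0   s1  s2 
   s1   s3  s4 
   s2   s5  s6 
 * s3   s3  s4 
 * s4   s5  s6 
   s5   s3  s4 
   s6   s5  s6 
(> = start, * = accepting)

start=s0 accept=s3,s4 s0-p->s1 s0-q->s2 s1-p->s3 s1-q->s4 s2-p->s5 s2-q->s6 s3-p->s3 s3-q->s4 s4-p->s5 s4-q->s6 s5-p->s3 s5-q->s4 s6-p->s5 s6-q->s6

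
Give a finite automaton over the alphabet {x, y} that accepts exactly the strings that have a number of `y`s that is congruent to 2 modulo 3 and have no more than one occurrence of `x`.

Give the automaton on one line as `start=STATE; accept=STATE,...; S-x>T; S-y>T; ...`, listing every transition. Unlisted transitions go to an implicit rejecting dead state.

Build one automaton per condition and run them in lockstep. One (3 states) tracks the count of `y`s modulo 3; the other (3 states) tracks the count of `x`s, saturating at 2. Each combined state is a pair, one component from each; accept when both components accept.
9 states suffice.
        x   y  
>  q0   q1  q2 
   q1   q3  q4 
   q2   q4  q5 
   q3   q3  q6 
   q4   q6  q7 
 * q5   q7  q0 
   q6   q6  q8 
 * q7   q8  q1 
   q8   q8  q3 
(> = start, * = accepting)

start=q0; accept=q5,q7; q0-x>q1; q0-y>q2; q1-x>q3; q1-y>q4; q2-x>q4; q2-y>q5; q3-x>q3; q3-y>q6; q4-x>q6; q4-y>q7; q5-x>q7; q5-y>q0; q6-x>q6; q6-y>q8; q7-x>q8; q7-y>q1; q8-x>q8; q8-y>q3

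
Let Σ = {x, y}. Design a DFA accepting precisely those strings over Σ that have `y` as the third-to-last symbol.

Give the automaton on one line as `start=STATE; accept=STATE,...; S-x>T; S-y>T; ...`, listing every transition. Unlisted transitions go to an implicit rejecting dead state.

Because acceptance depends on a position counted from the end, the machine has to buffer the most recent 3 symbols. Make each state the string of the last up-to-3 symbols read; on input `x` shift the window left and append `x`. Accept when the buffered window has length 3 and begins with `y`.
A 15-state machine:
          x    y  
>  q0     q1   q2 
   q1     q3   q4 
   q2     q5   q6 
   q3     q7   q8 
   q4     q9  q10 
   q5    q11  q12 
   q6    q13  q14 
   q7     q7   q8 
   q8     q9  q10 
   q9    q11  q12 
   q10   q13  q14 
 * q11    q7   q8 
 * q12    q9  q10 
 * q13   q11  q12 
 * q14   q13  q14 
(> = start, * = accepting)

start=q0; accept=q11,q12,q13,q14; q0-x>q1; q0-y>q2; q1-x>q3; q1-y>q4; q2-x>q5; q2-y>q6; q3-x>q7; q3-y>q8; q4-x>q9; q4-y>q10; q5-x>q11; q5-y>q12; q6-x>q13; q6-y>q14; q7-x>q7; q7-y>q8; q8-x>q9; q8-y>q10; q9-x>q11; q9-y>q12; q10-x>q13; q10-y>q14; q11-x>q7; q11-y>q8; q12-x>q9; q12-y>q10; q13-x>q11; q13-y>q12; q14-x>q13; q14-y>q14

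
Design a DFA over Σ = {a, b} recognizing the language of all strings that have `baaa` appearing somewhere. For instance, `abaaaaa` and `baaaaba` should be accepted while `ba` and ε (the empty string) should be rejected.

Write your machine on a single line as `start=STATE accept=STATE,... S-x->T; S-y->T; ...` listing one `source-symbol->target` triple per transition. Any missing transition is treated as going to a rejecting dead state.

start=q0; accept=q4; q0-a->q0; q0-b->q1; q1-a->q2; q1-b->q1; q2-a->q3; q2-b->q1; q3-a->q4; q3-b->q1; q4-a->q4; q4-b->q4

States q0..q3 record the length of the longest prefix of `baaa` that matches the current input suffix. Reaching q4 means `baaa` has been seen, and we stay there forever. Accept from q4.
A 5-state machine:
        a   b  
>  q0   q0  q1 
   q1   q2  q1 
   q2   q3  q1 
   q3   q4  q1 
 * q4   q4  q4 
(> = start, * = accepting)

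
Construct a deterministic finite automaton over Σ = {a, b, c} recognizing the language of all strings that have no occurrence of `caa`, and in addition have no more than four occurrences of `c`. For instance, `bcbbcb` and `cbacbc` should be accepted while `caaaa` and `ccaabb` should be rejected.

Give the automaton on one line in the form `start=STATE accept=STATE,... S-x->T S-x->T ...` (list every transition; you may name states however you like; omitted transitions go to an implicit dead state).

start=q0 accept=q0,q1,q2,q3,q4,q6,q7,q8,q10,q11,q12,q14,q15 q0-a->q0 q0-b->q0 q0-c->q1 q1-a->q2 q1-b->q3 q1-c->q4 q2-a->q5 q2-b->q3 q2-c->q4 q3-a->q3 q3-b->q3 q3-c->q4 q4-a->q6 q4-b->q7 q4-c->q8 q5-a->q5 q5-b->q5 q5-c->q9 q6-a->q9 q6-b->q7 q6-c->q8 q7-a->q7 q7-b->q7 q7-c->q8 q8-a->q10 q8-b->q11 q8-c->q12 q9-a->q9 q9-b->q9 q9-c->q13 q10-a->q13 q10-b->q11 q10-c->q12 q11-a->q11 q11-b->q11 q11-c->q12 q12-a->q14 q12-b->q15 q12-c->q16 q13-a->q13 q13-b->q13 q13-c->q17 q14-a->q17 q14-b->q15 q14-c->q16 q15-a->q15 q15-b->q15 q15-c->q16 q16-a->q18 q16-b->q19 q16-c->q16 q17-a->q17 q17-b->q17 q17-c->q20 q18-a->q20 q18-b->q19 q18-c->q16 q19-a->q19 q19-b->q19 q19-c->q16 q20-a->q20 q20-b->q20 q20-c->q20

Handle the two conditions separately and then intersect. The first has 4 states tracking partial matches of the forbidden pattern `caa`; the second has 6 states tracking the count of `c`s, saturating at 5. A product state is a pair (one from each), accepting exactly when both do.
21 states suffice.
          a    b    c  
>* q0     q0   q0   q1 
 * q1     q2   q3   q4 
 * q2     q5   q3   q4 
 * q3     q3   q3   q4 
 * q4     q6   q7   q8 
   q5     q5   q5   q9 
 * q6     q9   q7   q8 
 * q7     q7   q7   q8 
 * q8    q10  q11  q12 
   q9     q9   q9  q13 
 * q10   q13  q11  q12 
 * q11   q11  q11  q12 
 * q12   q14  q15  q16 
   q13   q13  q13  q17 
 * q14   q17  q15  q16 
 * q15   q15  q15  q16 
   q16   q18  q19  q16 
   q17   q17  q17  q20 
   q18   q20  q19  q16 
   q19   q19  q19  q16 
   q20   q20  q20  q20 
(> = start, * = accepting)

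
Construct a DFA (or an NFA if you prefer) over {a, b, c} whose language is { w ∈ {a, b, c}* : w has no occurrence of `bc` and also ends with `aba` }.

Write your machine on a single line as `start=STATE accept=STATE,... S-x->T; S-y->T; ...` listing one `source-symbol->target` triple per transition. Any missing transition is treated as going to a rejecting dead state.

Run two small machines in parallel and take their product. The first has 3 states tracking partial matches of the forbidden pattern `bc`; the second has 4 states tracking how much of the suffix `aba` has currently been matched. A product state is a pair (one from each), accepting exactly when both do. Minimizing collapses redundant product states.
With 6 states:
        a   b   c  
>  S0   S1  S2  S0 
   S1   S1  S3  S0 
   S2   S1  S2  S4 
   S3   S5  S2  S4 
   S4   S4  S4  S4 
 * S5   S1  S3  S0 
(> = start, * = accepting)

start=S0; accept=S5; S0-a->S1; S0-b->S2; S0-c->S0; S1-a->S1; S1-b->S3; S1-c->S0; S2-a->S1; S2-b->S2; S2-c->S4; S3-a->S5; S3-b->S2; S3-c->S4; S4-a->S4; S4-b->S4; S4-c->S4; S5-a->S1; S5-b->S3; S5-c->S0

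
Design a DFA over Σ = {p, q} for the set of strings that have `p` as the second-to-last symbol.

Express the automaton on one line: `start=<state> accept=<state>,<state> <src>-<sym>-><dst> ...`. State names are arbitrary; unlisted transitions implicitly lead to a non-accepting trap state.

start=s0 accept=s3,s4 s0-p->s1 s0-q->s2 s1-p->s3 s1-q->s4 s2-p->s5 s2-q->s6 s3-p->s3 s3-q->s4 s4-p->s5 s4-q->s6 s5-p->s3 s5-q->s4 s6-p->s5 s6-q->s6

A DFA must remember the last 2 symbols (since which symbol is second-to-last isn't known until the input ends). Use one state per possible window of the last ≤2 symbols; accept from those whose window starts with `p`.
7 states suffice.
        p   q  
>  s0   s1  s2 
   s1   s3  s4 
   s2   s5  s6 
 * s3   s3  s4 
 * s4   s5  s6 
   s5   s3  s4 
   s6   s5  s6 
(> = start, * = accepting)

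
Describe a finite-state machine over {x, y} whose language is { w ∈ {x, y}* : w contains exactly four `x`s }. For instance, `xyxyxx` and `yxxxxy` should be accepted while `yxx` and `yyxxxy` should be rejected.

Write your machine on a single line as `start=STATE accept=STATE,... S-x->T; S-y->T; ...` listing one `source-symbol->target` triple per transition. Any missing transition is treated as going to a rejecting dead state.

start=q0; accept=q4; q0-x->q1; q0-y->q0; q1-x->q2; q1-y->q1; q2-x->q3; q2-y->q2; q3-x->q4; q3-y->q3; q4-x->q5; q4-y->q4; q5-x->q5; q5-y->q5

Count `x`s, saturating at 5: states q0 through q4 mean 0 through 4 `x`s seen; q5 means more than 4. Each `x` increments (capped at q5); other symbols loop. Accept from {q4}.
With 6 states:
        x   y  
>  q0   q1  q0 
   q1   q2  q1 
   q2   q3  q2 
   q3   q4  q3 
 * q4   q5  q4 
   q5   q5  q5 
(> = start, * = accepting)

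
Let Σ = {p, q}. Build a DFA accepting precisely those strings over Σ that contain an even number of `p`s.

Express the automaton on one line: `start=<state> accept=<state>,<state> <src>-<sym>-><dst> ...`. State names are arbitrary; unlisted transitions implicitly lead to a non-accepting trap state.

start=s0 accept=s0 s0-p->s1 s0-q->s0 s1-p->s0 s1-q->s1

Keep the running count of `p`s modulo 2: each `p` advances along the cycle s0 → s1 → s0 while other symbols loop. Accept at s0.
A 2-state machine:
        p   q  
>* s0   s1  s0 
   s1   s0  s1 
(> = start, * = accepting)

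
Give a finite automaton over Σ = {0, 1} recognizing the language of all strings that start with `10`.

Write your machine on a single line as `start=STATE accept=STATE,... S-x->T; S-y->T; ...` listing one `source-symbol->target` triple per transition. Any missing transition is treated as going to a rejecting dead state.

start=q0; accept=q2; q0-0->q3; q0-1->q1; q1-0->q2; q1-1->q3; q2-0->q2; q2-1->q2; q3-0->q3; q3-1->q3

Walk along `10` while the input agrees: from q0 take `1` to q1, and so on. Any deviation drops to the rejecting sink q3. Once q2 is reached the prefix is confirmed and every continuation is accepted.
4 states suffice.
        0   1  
>  q0   q3  q1 
   q1   q2  q3 
 * q2   q2  q2 
   q3   q3  q3 
(> = start, * = accepting)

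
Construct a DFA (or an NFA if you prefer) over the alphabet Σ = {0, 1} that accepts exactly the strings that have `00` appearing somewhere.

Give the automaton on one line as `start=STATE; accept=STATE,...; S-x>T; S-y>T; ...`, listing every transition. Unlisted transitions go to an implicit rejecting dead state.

States S0..S1 record the length of the longest prefix of `00` that matches the current input suffix. Reaching S2 means `00` has been seen, and we stay there forever. Accept from S2.
        0   1  
>  S0   S1  S0 
   S1   S2  S0 
 * S2   S2  S2 
(> = start, * = accepting)

start=S0; accept=S2; S0-0>S1; S0-1>S0; S1-0>S2; S1-1>S0; S2-0>S2; S2-1>S2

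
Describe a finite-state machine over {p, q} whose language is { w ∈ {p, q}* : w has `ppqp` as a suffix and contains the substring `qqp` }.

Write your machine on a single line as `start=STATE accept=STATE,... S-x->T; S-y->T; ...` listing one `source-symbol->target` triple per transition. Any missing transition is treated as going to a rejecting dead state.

Build one automaton per condition and run them in lockstep. The first has 5 states tracking how much of the suffix `ppqp` has currently been matched; the second has 4 states tracking whether and how much of `qqp` has been seen. A product state is a pair (one from each), accepting exactly when both do.
       p  q 
>  A   B  C 
   B   D  C 
   C   B  E 
   D   D  F 
   E   G  E 
   F   H  E 
   G   I  J 
   H   D  C 
   I   I  K 
   J   G  J 
   K   L  J 
 * L   I  J 
(> = start, * = accepting)

start=A; accept=L; A-p->B; A-q->C; B-p->D; B-q->C; C-p->B; C-q->E; D-p->D; D-q->F; E-p->G; E-q->E; F-p->H; F-q->E; G-p->I; G-q->J; H-p->D; H-q->C; I-p->I; I-q->K; J-p->G; J-q->J; K-p->L; K-q->J; L-p->I; L-q->J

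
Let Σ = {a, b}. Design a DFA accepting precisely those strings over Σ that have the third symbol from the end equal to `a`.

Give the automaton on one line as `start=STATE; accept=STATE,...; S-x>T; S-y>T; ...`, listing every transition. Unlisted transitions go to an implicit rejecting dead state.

start=S0; accept=S7,S8,S9,S10; S0-a>S1; S0-b>S2; S1-a>S3; S1-b>S4; S2-a>S5; S2-b>S6; S3-a>S7; S3-b>S8; S4-a>S9; S4-b>S10; S5-a>S11; S5-b>S12; S6-a>S13; S6-b>S14; S7-a>S7; S7-b>S8; S8-a>S9; S8-b>S10; S9-a>S11; S9-b>S12; S10-a>S13; S10-b>S14; S11-a>S7; S11-b>S8; S12-a>S9; S12-b>S10; S13-a>S11; S13-b>S12; S14-a>S13; S14-b>S14

A DFA must remember the last 3 symbols (since which symbol is third-to-last isn't known until the input ends). Use one state per possible window of the last ≤3 symbols; accept from those whose window starts with `a`.
A 15-state machine:
          a    b  
>  S0     S1   S2 
   S1     S3   S4 
   S2     S5   S6 
   S3     S7   S8 
   S4     S9  S10 
   S5    S11  S12 
   S6    S13  S14 
 * S7     S7   S8 
 * S8     S9  S10 
 * S9    S11  S12 
 * S10   S13  S14 
   S11    S7   S8 
   S12    S9  S10 
   S13   S11  S12 
   S14   S13  S14 
(> = start, * = accepting)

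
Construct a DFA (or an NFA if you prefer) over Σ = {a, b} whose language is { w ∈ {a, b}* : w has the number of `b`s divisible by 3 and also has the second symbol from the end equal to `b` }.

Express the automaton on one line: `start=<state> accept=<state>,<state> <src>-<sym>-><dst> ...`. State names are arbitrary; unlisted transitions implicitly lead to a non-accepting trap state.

start=S0 accept=S10,S13 S0-a->S1 S0-b->S2 S1-a->S3 S1-b->S4 S2-a->S5 S2-b->S6 S3-a->S3 S3-b->S4 S4-a->S5 S4-b->S6 S5-a->S7 S5-b->S8 S6-a->S9 S6-b->S10 S7-a->S7 S7-b->S8 S8-a->S9 S8-b->S10 S9-a->S11 S9-b->S12 S10-a->S13 S10-b->S14 S11-a->S11 S11-b->S12 S12-a->S13 S12-b->S14 S13-a->S3 S13-b->S4 S14-a->S5 S14-b->S6

Handle the two conditions separately and then intersect. The first has 3 states tracking the count of `b`s modulo 3; the second has 7 states tracking the last 2 symbols read. A product state is a pair (one from each), accepting exactly when both do.
A 15-state machine:
          a    b  
>  S0     S1   S2 
   S1     S3   S4 
   S2     S5   S6 
   S3     S3   S4 
   S4     S5   S6 
   S5     S7   S8 
   S6     S9  S10 
   S7     S7   S8 
   S8     S9  S10 
   S9    S11  S12 
 * S10   S13  S14 
   S11   S11  S12 
   S12   S13  S14 
 * S13    S3   S4 
   S14    S5   S6 
(> = start, * = accepting)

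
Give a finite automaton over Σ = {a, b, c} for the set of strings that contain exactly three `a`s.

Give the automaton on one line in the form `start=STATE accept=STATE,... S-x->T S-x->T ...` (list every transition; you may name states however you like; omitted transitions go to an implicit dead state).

Only the number of `a`s matters, and only up to 4. Make a chain q0 → q1 → q2 → q3 → q4 advanced by each `a` (with q4 absorbing); every other symbol self-loops. The accepting set is {q3}.
A 5-state machine:
        a   b   c  
>  q0   q1  q0  q0 
   q1   q2  q1  q1 
   q2   q3  q2  q2 
 * q3   q4  q3  q3 
   q4   q4  q4  q4 
(> = start, * = accepting)

start=q0 accept=q3 q0-a->q1 q0-b->q0 q0-c->q0 q1-a->q2 q1-b->q1 q1-c->q1 q2-a->q3 q2-b->q2 q2-c->q2 q3-a->q4 q3-b->q3 q3-c->q3 q4-a->q4 q4-b->q4 q4-c->q4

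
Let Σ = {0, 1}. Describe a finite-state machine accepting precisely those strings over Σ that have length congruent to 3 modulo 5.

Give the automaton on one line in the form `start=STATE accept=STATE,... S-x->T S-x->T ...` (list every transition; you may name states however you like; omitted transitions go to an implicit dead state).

Only the length mod 5 matters, so use a 5-cycle: from any state, every input symbol moves to the next state, wrapping q4 back to q0. Mark q3 accepting.
        0   1  
>  q0   q1  q1 
   q1   q2  q2 
   q2   q3  q3 
 * q3   q4  q4 
   q4   q0  q0 
(> = start, * = accepting)

start=q0 accept=q3 q0-0->q1 q0-1->q1 q1-0->q2 q1-1->q2 q2-0->q3 q2-1->q3 q3-0->q4 q3-1->q4 q4-0->q0 q4-1->q0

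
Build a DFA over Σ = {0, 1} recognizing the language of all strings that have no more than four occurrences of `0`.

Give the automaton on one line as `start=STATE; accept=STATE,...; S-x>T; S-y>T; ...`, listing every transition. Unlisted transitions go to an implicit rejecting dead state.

start=S0; accept=S0,S1,S2,S3,S4; S0-0>S1; S0-1>S0; S1-0>S2; S1-1>S1; S2-0>S3; S2-1>S2; S3-0>S4; S3-1>S3; S4-0>S5; S4-1>S4; S5-0>S5; S5-1>S5

Only the number of `0`s matters, and only up to 5. Make a chain S0 → S1 → S2 → S3 → S4 → S5 advanced by each `0` (with S5 absorbing); every other symbol self-loops. The accepting set is {S0, S1, S2, S3, S4}.
        0   1  
>* S0   S1  S0 
 * S1   S2  S1 
 * S2   S3  S2 
 * S3   S4  S3 
 * S4   S5  S4 
   S5   S5  S5 
(> = start, * = accepting)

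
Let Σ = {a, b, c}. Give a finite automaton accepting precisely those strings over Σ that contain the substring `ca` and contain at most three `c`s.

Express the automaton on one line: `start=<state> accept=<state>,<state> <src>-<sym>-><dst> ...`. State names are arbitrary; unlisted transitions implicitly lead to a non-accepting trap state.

Handle the two conditions separately and then intersect. The first has 3 states tracking whether and how much of `ca` has been seen; the second has 5 states tracking the count of `c`s, saturating at 4. A product state is a pair (one from each), accepting exactly when both do. After merging equivalent states the machine shrinks.
10 states suffice.
        a   b   c  
>  q0   q0  q0  q1 
   q1   q2  q3  q4 
 * q2   q2  q2  q5 
   q3   q3  q3  q4 
   q4   q5  q6  q7 
 * q5   q5  q5  q8 
   q6   q6  q6  q7 
   q7   q8  q9  q9 
 * q8   q8  q8  q9 
   q9   q9  q9  q9 
(> = start, * = accepting)

start=q0 accept=q2,q5,q8 q0-a->q0 q0-b->q0 q0-c->q1 q1-a->q2 q1-b->q3 q1-c->q4 q2-a->q2 q2-b->q2 q2-c->q5 q3-a->q3 q3-b->q3 q3-c->q4 q4-a->q5 q4-b->q6 q4-c->q7 q5-a->q5 q5-b->q5 q5-c->q8 q6-a->q6 q6-b->q6 q6-c->q7 q7-a->q8 q7-b->q9 q7-c->q9 q8-a->q8 q8-b->q8 q8-c->q9 q9-a->q9 q9-b->q9 q9-c->q9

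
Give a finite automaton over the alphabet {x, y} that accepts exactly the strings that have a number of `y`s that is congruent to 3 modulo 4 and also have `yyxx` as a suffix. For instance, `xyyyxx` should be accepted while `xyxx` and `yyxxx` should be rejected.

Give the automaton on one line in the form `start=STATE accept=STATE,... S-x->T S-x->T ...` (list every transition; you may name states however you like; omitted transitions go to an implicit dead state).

start=A accept=H A-x->A A-y->B B-x->B B-y->C C-x->D C-y->E D-x->D D-y->F E-x->G E-y->A F-x->F F-y->A G-x->H G-y->A H-x->F H-y->A

Build one automaton per condition and run them in lockstep. One (4 states) tracks the count of `y`s modulo 4; the other (5 states) tracks how much of the suffix `yyxx` has currently been matched. Each combined state is a pair, one component from each; accept when both components accept. Minimizing collapses redundant product states.
       x  y 
>  A   A  B 
   B   B  C 
   C   D  E 
   D   D  F 
   E   G  A 
   F   F  A 
   G   H  A 
 * H   F  A 
(> = start, * = accepting)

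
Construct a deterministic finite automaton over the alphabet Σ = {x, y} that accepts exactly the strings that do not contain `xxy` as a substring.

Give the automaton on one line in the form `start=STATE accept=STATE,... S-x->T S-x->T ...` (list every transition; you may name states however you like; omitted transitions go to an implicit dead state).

Track partial matches of the forbidden pattern `xxy`. State s3 is a dead state reached once `xxy` has occurred; every other state accepts. s0 means no part of `xxy` is currently matched.
        x   y  
>* s0   s1  s0 
 * s1   s2  s0 
 * s2   s2  s3 
   s3   s3  s3 
(> = start, * = accepting)

start=s0 accept=s0,s1,s2 s0-x->s1 s0-y->s0 s1-x->s2 s1-y->s0 s2-x->s2 s2-y->s3 s3-x->s3 s3-y->s3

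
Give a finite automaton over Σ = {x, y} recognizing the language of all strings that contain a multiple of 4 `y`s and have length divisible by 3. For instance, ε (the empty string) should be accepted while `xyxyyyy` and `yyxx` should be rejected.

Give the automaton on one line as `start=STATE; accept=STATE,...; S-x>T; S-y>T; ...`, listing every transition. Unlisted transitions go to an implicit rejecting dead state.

start=s0; accept=s0; s0-x>s1; s0-y>s2; s1-x>s3; s1-y>s4; s2-x>s4; s2-y>s5; s3-x>s0; s3-y>s6; s4-x>s6; s4-y>s7; s5-x>s7; s5-y>s8; s6-x>s2; s6-y>s9; s7-x>s9; s7-y>s10; s8-x>s10; s8-y>s1; s9-x>s5; s9-y>s11; s10-x>s11; s10-y>s3; s11-x>s8; s11-y>s0

Build one automaton per condition and run them in lockstep. One (4 states) tracks the count of `y`s modulo 4; the other (3 states) tracks the input length modulo 3. Each combined state is a pair, one component from each; accept when both components accept.
          x    y  
>* s0     s1   s2 
   s1     s3   s4 
   s2     s4   s5 
   s3     s0   s6 
   s4     s6   s7 
   s5     s7   s8 
   s6     s2   s9 
   s7     s9  s10 
   s8    s10   s1 
   s9     s5  s11 
   s10   s11   s3 
   s11    s8   s0 
(> = start, * = accepting)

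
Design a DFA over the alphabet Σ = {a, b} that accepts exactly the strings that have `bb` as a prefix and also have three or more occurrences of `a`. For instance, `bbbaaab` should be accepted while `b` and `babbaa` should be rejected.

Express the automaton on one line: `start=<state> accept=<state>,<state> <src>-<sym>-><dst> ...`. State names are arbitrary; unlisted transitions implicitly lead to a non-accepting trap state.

Build one automaton per condition and run them in lockstep. The first has 4 states tracking whether the input so far still matches the prefix `bb`; the second has 5 states tracking the count of `a`s, saturating at 4. A product state is a pair (one from each), accepting exactly when both do. Equivalent product states are then merged.
A 7-state machine:
        a   b  
>  S0   S1  S2 
   S1   S1  S1 
   S2   S1  S3 
   S3   S4  S3 
   S4   S5  S4 
   S5   S6  S5 
 * S6   S6  S6 
(> = start, * = accepting)

start=S0 accept=S6 S0-a->S1 S0-b->S2 S1-a->S1 S1-b->S1 S2-a->S1 S2-b->S3 S3-a->S4 S3-b->S3 S4-a->S5 S4-b->S4 S5-a->S6 S5-b->S5 S6-a->S6 S6-b->S6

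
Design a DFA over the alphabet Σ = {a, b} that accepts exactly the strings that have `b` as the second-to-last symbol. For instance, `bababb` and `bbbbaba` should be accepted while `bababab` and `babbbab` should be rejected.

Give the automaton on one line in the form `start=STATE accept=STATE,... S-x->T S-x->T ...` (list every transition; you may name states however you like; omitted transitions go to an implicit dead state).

start=S0 accept=S5,S6 S0-a->S1 S0-b->S2 S1-a->S3 S1-b->S4 S2-a->S5 S2-b->S6 S3-a->S3 S3-b->S4 S4-a->S5 S4-b->S6 S5-a->S3 S5-b->S4 S6-a->S5 S6-b->S6

A DFA must remember the last 2 symbols (since which symbol is second-to-last isn't known until the input ends). Use one state per possible window of the last ≤2 symbols; accept from those whose window starts with `b`.
A 7-state machine:
        a   b  
>  S0   S1  S2 
   S1   S3  S4 
   S2   S5  S6 
   S3   S3  S4 
   S4   S5  S6 
 * S5   S3  S4 
 * S6   S5  S6 
(> = start, * = accepting)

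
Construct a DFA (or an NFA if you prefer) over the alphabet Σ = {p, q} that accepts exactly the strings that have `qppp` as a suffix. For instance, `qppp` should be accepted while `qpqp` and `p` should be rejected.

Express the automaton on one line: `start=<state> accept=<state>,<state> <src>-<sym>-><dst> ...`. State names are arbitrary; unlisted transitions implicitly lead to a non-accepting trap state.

start=s0 accept=s4 s0-p->s0 s0-q->s1 s1-p->s2 s1-q->s1 s2-p->s3 s2-q->s1 s3-p->s4 s3-q->s1 s4-p->s0 s4-q->s1

Remember how much of `qppp` the current input suffix matches. State s0 means no match yet; s1 means the last symbol is `q`; s2 means the last 2 symbols are `qp`; s3 means the last 3 symbols are `qpp`; s4 means the last 4 symbols are `qppp`. Only s4 accepts. On a mismatch, fall back to the longest proper suffix that is still a prefix of `qppp`.
5 states suffice.
        p   q  
>  s0   s0  s1 
   s1   s2  s1 
   s2   s3  s1 
   s3   s4  s1 
 * s4   s0  s1 
(> = start, * = accepting)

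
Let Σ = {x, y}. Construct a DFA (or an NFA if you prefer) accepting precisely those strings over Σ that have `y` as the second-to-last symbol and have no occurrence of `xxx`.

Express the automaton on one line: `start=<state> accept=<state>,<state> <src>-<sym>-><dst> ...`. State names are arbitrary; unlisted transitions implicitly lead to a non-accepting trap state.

start=S0 accept=S4,S5 S0-x->S1 S0-y->S2 S1-x->S3 S1-y->S2 S2-x->S4 S2-y->S5 S3-x->S6 S3-y->S2 S4-x->S3 S4-y->S2 S5-x->S4 S5-y->S5 S6-x->S6 S6-y->S6

Handle the two conditions separately and then intersect. The first has 7 states tracking the last 2 symbols read; the second has 4 states tracking partial matches of the forbidden pattern `xxx`. A product state is a pair (one from each), accepting exactly when both do. Minimizing collapses redundant product states.
A 7-state machine:
        x   y  
>  S0   S1  S2 
   S1   S3  S2 
   S2   S4  S5 
   S3   S6  S2 
 * S4   S3  S2 
 * S5   S4  S5 
   S6   S6  S6 
(> = start, * = accepting)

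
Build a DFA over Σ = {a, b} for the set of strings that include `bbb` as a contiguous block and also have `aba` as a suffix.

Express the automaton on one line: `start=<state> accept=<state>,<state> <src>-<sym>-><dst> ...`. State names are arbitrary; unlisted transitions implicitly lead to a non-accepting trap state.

start=S0 accept=S9 S0-a->S1 S0-b->S2 S1-a->S1 S1-b->S3 S2-a->S1 S2-b->S4 S3-a->S5 S3-b->S4 S4-a->S1 S4-b->S6 S5-a->S1 S5-b->S3 S6-a->S7 S6-b->S6 S7-a->S7 S7-b->S8 S8-a->S9 S8-b->S6 S9-a->S7 S9-b->S8

Build one automaton per condition and run them in lockstep. The first has 4 states tracking whether and how much of `bbb` has been seen; the second has 4 states tracking how much of the suffix `aba` has currently been matched. A product state is a pair (one from each), accepting exactly when both do.
With 10 states:
        a   b  
>  S0   S1  S2 
   S1   S1  S3 
   S2   S1  S4 
   S3   S5  S4 
   S4   S1  S6 
   S5   S1  S3 
   S6   S7  S6 
   S7   S7  S8 
   S8   S9  S6 
 * S9   S7  S8 
(> = start, * = accepting)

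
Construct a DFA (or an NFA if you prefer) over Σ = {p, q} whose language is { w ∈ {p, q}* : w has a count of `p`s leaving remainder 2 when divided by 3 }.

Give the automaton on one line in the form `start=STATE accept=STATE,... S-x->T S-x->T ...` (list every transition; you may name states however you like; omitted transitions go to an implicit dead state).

The only thing that matters is how many `p`s have appeared, reduced mod 3. Use one state per residue: A for 0, …, C for 2. Reading `p` moves to the next residue; anything else stays put. C is accepting.
       p  q 
>  A   B  A 
   B   C  B 
 * C   A  C 
(> = start, * = accepting)

start=A accept=C A-p->B A-q->A B-p->C B-q->B C-p->A C-q->C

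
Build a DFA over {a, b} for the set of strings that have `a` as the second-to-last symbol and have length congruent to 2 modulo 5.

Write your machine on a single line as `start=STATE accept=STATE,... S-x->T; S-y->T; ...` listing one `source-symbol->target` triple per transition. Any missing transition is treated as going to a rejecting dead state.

Run two small machines in parallel and take their product. One (7 states) tracks the last 2 symbols read; the other (5 states) tracks the input length modulo 5. Each combined state is a pair, one component from each; accept when both components accept. After merging equivalent states the machine shrinks.
A 7-state machine:
        a   b  
>  S0   S1  S2 
   S1   S3  S3 
   S2   S4  S4 
 * S3   S5  S5 
   S4   S5  S5 
   S5   S6  S6 
   S6   S0  S0 
(> = start, * = accepting)

start=S0; accept=S3; S0-a->S1; S0-b->S2; S1-a->S3; S1-b->S3; S2-a->S4; S2-b->S4; S3-a->S5; S3-b->S5; S4-a->S5; S4-b->S5; S5-a->S6; S5-b->S6; S6-a->S0; S6-b->S0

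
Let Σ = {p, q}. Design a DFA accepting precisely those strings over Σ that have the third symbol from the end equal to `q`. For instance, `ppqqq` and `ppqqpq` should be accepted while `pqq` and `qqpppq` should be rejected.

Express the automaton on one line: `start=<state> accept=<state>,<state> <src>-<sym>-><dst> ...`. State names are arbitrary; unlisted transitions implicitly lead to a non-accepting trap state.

A DFA must remember the last 3 symbols (since which symbol is third-to-last isn't known until the input ends). Use one state per possible window of the last ≤3 symbols; accept from those whose window starts with `q`.
       p  q 
>  A   B  C 
   B   D  E 
   C   F  G 
   D   H  I 
   E   J  K 
   F   L  M 
   G   N  O 
   H   H  I 
   I   J  K 
   J   L  M 
   K   N  O 
 * L   H  I 
 * M   J  K 
 * N   L  M 
 * O   N  O 
(> = start, * = accepting)

start=A accept=L,M,N,O A-p->B A-q->C B-p->D B-q->E C-p->F C-q->G D-p->H D-q->I E-p->J E-q->K F-p->L F-q->M G-p->N G-q->O H-p->H H-q->I I-p->J I-q->K J-p->L J-q->M K-p->N K-q->O L-p->H L-q->I M-p->J M-q->K N-p->L N-q->M O-p->N O-q->O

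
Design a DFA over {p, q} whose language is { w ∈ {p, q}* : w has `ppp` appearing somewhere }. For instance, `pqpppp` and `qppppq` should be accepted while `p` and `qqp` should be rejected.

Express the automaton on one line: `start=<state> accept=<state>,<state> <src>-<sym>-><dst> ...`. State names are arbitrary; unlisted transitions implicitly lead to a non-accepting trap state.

start=S0 accept=S3 S0-p->S1 S0-q->S0 S1-p->S2 S1-q->S0 S2-p->S3 S2-q->S0 S3-p->S3 S3-q->S3

States S0..S2 record the length of the longest prefix of `ppp` that matches the current input suffix. Reaching S3 means `ppp` has been seen, and we stay there forever. Accept from S3.
A 4-state machine:
        p   q  
>  S0   S1  S0 
   S1   S2  S0 
   S2   S3  S0 
 * S3   S3  S3 
(> = start, * = accepting)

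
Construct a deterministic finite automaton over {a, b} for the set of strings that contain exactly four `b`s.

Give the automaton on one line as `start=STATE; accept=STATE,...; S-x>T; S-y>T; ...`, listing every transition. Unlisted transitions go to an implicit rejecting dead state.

start=S0; accept=S4; S0-a>S0; S0-b>S1; S1-a>S1; S1-b>S2; S2-a>S2; S2-b>S3; S3-a>S3; S3-b>S4; S4-a>S4; S4-b>S5; S5-a>S5; S5-b>S5

Only the number of `b`s matters, and only up to 5. Make a chain S0 → S1 → S2 → S3 → S4 → S5 advanced by each `b` (with S5 absorbing); every other symbol self-loops. The accepting set is {S4}.
        a   b  
>  S0   S0  S1 
   S1   S1  S2 
   S2   S2  S3 
   S3   S3  S4 
 * S4   S4  S5 
   S5   S5  S5 
(> = start, * = accepting)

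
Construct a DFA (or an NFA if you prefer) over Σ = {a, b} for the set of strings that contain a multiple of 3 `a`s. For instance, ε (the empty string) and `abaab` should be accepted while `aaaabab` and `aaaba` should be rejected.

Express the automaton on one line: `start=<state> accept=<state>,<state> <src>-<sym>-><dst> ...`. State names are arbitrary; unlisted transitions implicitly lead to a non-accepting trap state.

start=s0 accept=s0 s0-a->s1 s0-b->s0 s1-a->s2 s1-b->s1 s2-a->s0 s2-b->s2

Keep the running count of `a`s modulo 3: each `a` advances along the cycle s0 → s1 → s2 → s0 while other symbols loop. Accept at s0.
3 states suffice.
        a   b  
>* s0   s1  s0 
   s1   s2  s1 
   s2   s0  s2 
(> = start, * = accepting)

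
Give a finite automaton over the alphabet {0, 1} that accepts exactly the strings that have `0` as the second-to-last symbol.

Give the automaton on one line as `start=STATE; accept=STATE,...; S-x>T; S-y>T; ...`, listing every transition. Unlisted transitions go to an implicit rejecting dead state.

start=s0; accept=s3,s4; s0-0>s1; s0-1>s2; s1-0>s3; s1-1>s4; s2-0>s5; s2-1>s6; s3-0>s3; s3-1>s4; s4-0>s5; s4-1>s6; s5-0>s3; s5-1>s4; s6-0>s5; s6-1>s6

A DFA must remember the last 2 symbols (since which symbol is second-to-last isn't known until the input ends). Use one state per possible window of the last ≤2 symbols; accept from those whose window starts with `0`.
        0   1  
>  s0   s1  s2 
   s1   s3  s4 
   s2   s5  s6 
 * s3   s3  s4 
 * s4   s5  s6 
   s5   s3  s4 
   s6   s5  s6 
(> = start, * = accepting)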